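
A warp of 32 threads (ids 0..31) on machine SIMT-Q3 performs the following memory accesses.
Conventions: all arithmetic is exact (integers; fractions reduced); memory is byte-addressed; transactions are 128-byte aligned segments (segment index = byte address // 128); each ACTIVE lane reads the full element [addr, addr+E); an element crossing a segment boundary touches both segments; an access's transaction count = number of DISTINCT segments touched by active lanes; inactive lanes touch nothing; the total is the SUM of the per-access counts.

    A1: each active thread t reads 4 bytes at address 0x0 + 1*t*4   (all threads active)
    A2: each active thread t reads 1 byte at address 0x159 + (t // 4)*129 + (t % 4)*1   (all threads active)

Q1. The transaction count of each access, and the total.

A1: 1 transaction
A2: 8 transactions

Answer: 1,8; total 9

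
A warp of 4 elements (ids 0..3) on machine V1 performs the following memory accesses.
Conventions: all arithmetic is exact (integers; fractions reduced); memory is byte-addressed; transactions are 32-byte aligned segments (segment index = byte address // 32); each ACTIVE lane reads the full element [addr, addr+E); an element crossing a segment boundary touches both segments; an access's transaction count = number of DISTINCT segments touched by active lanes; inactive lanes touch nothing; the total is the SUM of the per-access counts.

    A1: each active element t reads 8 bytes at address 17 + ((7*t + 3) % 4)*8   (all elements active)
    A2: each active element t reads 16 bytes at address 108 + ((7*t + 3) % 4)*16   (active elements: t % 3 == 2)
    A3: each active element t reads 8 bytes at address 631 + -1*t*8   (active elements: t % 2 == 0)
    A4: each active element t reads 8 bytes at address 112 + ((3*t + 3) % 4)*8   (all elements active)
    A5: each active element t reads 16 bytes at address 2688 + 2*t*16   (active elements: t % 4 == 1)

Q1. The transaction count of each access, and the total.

A1: 2 transactions
A2: 2 transactions
A3: 1 transaction
A4: 2 transactions
A5: 1 transaction

Answer: 2,2,1,2,1; total 8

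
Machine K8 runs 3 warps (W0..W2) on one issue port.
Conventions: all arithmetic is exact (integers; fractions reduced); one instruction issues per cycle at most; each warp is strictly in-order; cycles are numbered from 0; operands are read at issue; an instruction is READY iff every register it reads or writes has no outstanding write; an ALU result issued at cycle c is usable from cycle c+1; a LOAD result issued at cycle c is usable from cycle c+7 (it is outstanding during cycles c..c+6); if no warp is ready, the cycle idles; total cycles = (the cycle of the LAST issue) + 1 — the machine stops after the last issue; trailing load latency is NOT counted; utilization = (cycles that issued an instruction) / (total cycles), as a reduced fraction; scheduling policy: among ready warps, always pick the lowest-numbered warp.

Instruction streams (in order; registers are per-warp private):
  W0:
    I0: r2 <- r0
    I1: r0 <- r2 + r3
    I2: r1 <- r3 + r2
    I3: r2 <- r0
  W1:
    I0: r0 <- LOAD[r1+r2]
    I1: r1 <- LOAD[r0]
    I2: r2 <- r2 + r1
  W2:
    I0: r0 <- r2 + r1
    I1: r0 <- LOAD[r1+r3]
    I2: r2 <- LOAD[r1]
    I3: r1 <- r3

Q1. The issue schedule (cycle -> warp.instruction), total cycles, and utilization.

cycle 0: W0.I0
cycle 1: W0.I1
cycle 2: W0.I2
cycle 3: W0.I3
cycle 4: W1.I0
cycle 5: W2.I0
cycle 6: W2.I1
cycle 7: W2.I2
cycle 8: W2.I3
cycle 9: idle
cycle 10: idle
cycle 11: W1.I1
cycle 12: idle
cycle 13: idle
cycle 14: idle
cycle 15: idle
cycle 16: idle
cycle 17: idle
cycle 18: W1.I2

Answer: 19 cycles, utilization 11/19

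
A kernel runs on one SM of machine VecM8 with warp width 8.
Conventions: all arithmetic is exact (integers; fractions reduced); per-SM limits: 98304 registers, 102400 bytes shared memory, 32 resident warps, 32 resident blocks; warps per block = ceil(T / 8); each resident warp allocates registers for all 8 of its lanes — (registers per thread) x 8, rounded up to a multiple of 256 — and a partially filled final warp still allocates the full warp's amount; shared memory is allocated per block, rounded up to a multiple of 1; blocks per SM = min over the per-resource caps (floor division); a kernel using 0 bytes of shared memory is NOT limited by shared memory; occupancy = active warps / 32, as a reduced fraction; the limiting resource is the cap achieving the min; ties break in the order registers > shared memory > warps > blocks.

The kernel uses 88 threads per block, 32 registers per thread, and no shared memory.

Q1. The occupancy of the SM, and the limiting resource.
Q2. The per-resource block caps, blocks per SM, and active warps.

Answer: occupancy 11/16, limited by warps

registers: 34 blocks
shared memory: no limit (kernel uses none)
warps: 2 blocks
blocks: 32 blocks

Answer: 2 blocks, 22 active warps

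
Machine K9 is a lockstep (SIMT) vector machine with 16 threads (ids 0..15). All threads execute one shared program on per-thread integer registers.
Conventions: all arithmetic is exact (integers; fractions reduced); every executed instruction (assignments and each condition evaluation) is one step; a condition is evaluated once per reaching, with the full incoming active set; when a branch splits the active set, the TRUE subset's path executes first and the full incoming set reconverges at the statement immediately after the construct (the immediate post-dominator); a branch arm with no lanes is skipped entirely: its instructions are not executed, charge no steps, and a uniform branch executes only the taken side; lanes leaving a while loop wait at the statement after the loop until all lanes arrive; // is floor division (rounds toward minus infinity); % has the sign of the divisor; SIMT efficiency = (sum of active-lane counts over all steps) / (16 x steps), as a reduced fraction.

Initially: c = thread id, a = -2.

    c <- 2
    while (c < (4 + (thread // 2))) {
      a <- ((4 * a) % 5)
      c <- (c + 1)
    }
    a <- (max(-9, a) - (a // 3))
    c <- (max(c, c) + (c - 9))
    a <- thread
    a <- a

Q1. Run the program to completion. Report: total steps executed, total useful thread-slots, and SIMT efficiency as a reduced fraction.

Answer: 33 steps, 360 useful, 15/22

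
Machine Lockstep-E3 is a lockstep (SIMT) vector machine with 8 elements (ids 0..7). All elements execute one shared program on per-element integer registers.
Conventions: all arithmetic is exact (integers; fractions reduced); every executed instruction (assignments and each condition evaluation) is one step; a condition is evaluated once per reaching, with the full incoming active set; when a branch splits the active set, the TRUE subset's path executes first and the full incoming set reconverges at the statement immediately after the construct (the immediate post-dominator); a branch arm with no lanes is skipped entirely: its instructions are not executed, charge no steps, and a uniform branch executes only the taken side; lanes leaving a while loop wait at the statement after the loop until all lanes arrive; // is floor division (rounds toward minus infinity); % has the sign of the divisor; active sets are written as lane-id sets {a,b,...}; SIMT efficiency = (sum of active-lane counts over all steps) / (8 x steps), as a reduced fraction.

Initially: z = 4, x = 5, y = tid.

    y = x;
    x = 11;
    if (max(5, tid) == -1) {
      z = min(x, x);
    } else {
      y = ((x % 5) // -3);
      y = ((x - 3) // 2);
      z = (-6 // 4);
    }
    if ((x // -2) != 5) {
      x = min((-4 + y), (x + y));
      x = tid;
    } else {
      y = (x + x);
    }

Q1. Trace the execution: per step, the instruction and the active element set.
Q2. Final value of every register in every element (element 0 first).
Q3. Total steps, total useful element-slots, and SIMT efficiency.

step 0: y <- x                       {0,1,2,3,4,5,6,7}
step 1: x <- 11                      {0,1,2,3,4,5,6,7}
step 2: eval (max(5, tid) == -1)     {0,1,2,3,4,5,6,7}
step 3: y <- ((x % 5) // -3)         {0,1,2,3,4,5,6,7}
step 4: y <- ((x - 3) // 2)          {0,1,2,3,4,5,6,7}
step 5: z <- (-6 // 4)               {0,1,2,3,4,5,6,7}
step 6: eval ((x // -2) != 5)        {0,1,2,3,4,5,6,7}
step 7: x <- min((-4 + y), (x + y))  {0,1,2,3,4,5,6,7}
step 8: x <- tid                     {0,1,2,3,4,5,6,7}

Answer: 9 steps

z: -2,-2,-2,-2,-2,-2,-2,-2
x: 0,1,2,3,4,5,6,7
y: 4,4,4,4,4,4,4,4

steps = 9; useful = 72; efficiency = 72/72 = 1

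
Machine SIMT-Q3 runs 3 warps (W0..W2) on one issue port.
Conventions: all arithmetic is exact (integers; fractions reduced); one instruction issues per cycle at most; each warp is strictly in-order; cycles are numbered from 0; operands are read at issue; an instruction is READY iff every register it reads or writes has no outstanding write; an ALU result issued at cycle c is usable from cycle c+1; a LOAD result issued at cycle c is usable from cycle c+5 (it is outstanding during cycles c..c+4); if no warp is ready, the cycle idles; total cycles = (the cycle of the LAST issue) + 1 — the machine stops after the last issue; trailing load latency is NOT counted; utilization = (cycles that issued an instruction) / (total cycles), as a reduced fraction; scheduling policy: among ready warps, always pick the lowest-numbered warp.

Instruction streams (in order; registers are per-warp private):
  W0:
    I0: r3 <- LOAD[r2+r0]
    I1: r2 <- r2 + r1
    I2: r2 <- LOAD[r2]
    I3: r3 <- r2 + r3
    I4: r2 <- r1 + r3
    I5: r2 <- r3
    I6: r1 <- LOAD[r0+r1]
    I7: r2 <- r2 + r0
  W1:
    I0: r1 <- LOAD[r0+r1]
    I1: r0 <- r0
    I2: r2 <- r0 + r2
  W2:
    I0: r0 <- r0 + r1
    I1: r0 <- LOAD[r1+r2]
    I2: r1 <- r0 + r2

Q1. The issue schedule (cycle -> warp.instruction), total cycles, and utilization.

cycle 0: W0.I0
cycle 1: W0.I1
cycle 2: W0.I2
cycle 3: W1.I0
cycle 4: W1.I1
cycle 5: W1.I2
cycle 6: W2.I0
cycle 7: W0.I3
cycle 8: W0.I4
cycle 9: W0.I5
cycle 10: W0.I6
cycle 11: W0.I7
cycle 12: W2.I1
cycle 13: idle
cycle 14: idle
cycle 15: idle
cycle 16: idle
cycle 17: W2.I2

Answer: 18 cycles, utilization 7/9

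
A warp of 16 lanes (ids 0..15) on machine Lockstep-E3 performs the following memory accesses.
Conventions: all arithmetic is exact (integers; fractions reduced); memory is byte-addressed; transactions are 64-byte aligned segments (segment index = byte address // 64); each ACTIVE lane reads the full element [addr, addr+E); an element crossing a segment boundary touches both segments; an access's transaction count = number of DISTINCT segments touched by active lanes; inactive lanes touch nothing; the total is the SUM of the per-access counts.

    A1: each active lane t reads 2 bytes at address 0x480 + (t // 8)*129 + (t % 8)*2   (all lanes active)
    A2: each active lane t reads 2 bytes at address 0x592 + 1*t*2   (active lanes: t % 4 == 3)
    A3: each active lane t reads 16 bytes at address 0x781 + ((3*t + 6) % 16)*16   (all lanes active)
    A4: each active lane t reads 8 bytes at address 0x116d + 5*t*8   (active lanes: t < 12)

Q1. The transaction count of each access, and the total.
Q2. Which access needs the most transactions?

A1: 2 transactions
A2: 1 transaction
A3: 5 transactions
A4: 8 transactions

Answer: 2,1,5,8; total 16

Answer: A4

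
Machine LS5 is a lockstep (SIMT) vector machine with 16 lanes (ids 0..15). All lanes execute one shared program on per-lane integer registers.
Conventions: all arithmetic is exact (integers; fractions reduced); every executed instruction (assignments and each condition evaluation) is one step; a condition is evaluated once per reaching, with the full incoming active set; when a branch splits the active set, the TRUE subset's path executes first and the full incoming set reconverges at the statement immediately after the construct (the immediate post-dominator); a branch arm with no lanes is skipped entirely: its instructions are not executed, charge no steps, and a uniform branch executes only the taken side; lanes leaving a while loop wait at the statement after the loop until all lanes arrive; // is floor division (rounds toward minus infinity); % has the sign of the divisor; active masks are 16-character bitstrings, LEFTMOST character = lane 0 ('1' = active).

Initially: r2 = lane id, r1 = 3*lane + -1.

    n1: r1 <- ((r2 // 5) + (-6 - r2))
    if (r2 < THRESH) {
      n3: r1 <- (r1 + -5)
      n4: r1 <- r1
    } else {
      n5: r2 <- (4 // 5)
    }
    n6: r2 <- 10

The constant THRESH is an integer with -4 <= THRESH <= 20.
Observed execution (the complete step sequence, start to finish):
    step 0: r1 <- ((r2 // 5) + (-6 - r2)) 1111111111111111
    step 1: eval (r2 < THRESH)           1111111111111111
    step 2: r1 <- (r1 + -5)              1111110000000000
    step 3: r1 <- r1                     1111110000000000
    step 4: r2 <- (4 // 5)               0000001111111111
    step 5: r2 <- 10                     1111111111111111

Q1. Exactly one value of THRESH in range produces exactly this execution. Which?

Answer: THRESH = 6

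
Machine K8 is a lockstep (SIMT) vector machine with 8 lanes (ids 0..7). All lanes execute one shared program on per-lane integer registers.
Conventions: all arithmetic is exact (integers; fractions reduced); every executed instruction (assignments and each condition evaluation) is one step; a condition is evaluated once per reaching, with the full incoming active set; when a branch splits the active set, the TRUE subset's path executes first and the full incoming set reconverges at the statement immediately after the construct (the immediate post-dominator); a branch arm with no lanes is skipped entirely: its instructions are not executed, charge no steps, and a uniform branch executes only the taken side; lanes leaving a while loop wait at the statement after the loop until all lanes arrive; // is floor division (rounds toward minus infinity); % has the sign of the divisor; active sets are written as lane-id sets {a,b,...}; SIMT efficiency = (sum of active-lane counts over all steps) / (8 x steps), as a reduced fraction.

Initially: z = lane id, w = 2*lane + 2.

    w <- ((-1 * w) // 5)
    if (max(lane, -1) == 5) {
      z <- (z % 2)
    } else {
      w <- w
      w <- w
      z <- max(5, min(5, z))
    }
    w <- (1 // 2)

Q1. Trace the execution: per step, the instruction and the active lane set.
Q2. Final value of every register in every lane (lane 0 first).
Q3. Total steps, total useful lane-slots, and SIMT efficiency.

step 0: w <- ((-1 * w) // 5)         {0,1,2,3,4,5,6,7}
step 1: eval (max(lane, -1) == 5)    {0,1,2,3,4,5,6,7}
step 2: z <- (z % 2)                 {5}
step 3: w <- w                       {0,1,2,3,4,6,7}
step 4: w <- w                       {0,1,2,3,4,6,7}
step 5: z <- max(5, min(5, z))       {0,1,2,3,4,6,7}
step 6: w <- (1 // 2)                {0,1,2,3,4,5,6,7}

Answer: 7 steps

z: 5,5,5,5,5,1,5,5
w: 0,0,0,0,0,0,0,0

steps = 7; useful = 46; efficiency = 46/56 = 23/28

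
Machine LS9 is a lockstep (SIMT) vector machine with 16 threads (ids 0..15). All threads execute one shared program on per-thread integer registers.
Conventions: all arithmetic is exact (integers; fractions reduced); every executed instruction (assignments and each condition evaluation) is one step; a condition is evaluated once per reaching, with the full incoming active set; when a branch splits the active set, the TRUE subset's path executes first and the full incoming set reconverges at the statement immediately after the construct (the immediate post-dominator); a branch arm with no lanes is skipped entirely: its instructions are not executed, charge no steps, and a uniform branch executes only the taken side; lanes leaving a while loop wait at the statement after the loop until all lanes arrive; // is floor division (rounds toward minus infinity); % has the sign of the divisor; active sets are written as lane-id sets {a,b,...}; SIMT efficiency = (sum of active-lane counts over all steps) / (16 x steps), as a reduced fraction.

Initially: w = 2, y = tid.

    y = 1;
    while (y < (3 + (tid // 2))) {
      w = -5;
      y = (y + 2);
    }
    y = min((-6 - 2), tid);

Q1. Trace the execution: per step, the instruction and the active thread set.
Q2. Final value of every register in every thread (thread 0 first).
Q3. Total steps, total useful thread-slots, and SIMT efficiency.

step 0: y <- 1                       {0,1,2,3,4,5,6,7,8,9,10,11,12,13,14,15}
step 1: eval (y < (3 + (tid // 2)))  {0,1,2,3,4,5,6,7,8,9,10,11,12,13,14,15}
step 2: w <- -5                      {0,1,2,3,4,5,6,7,8,9,10,11,12,13,14,15}
step 3: y <- (y + 2)                 {0,1,2,3,4,5,6,7,8,9,10,11,12,13,14,15}
step 4: eval (y < (3 + (tid // 2)))  {0,1,2,3,4,5,6,7,8,9,10,11,12,13,14,15}
step 5: w <- -5                      {2,3,4,5,6,7,8,9,10,11,12,13,14,15}
step 6: y <- (y + 2)                 {2,3,4,5,6,7,8,9,10,11,12,13,14,15}
step 7: eval (y < (3 + (tid // 2)))  {2,3,4,5,6,7,8,9,10,11,12,13,14,15}
step 8: w <- -5                      {6,7,8,9,10,11,12,13,14,15}
step 9: y <- (y + 2)                 {6,7,8,9,10,11,12,13,14,15}
step 10: eval (y < (3 + (tid // 2)))  {6,7,8,9,10,11,12,13,14,15}
step 11: w <- -5                      {10,11,12,13,14,15}
step 12: y <- (y + 2)                 {10,11,12,13,14,15}
step 13: eval (y < (3 + (tid // 2)))  {10,11,12,13,14,15}
step 14: w <- -5                      {14,15}
step 15: y <- (y + 2)                 {14,15}
step 16: eval (y < (3 + (tid // 2)))  {14,15}
step 17: y <- min((-6 - 2), tid)      {0,1,2,3,4,5,6,7,8,9,10,11,12,13,14,15}

Answer: 18 steps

w: -5,-5,-5,-5,-5,-5,-5,-5,-5,-5,-5,-5,-5,-5,-5,-5
y: -8,-8,-8,-8,-8,-8,-8,-8,-8,-8,-8,-8,-8,-8,-8,-8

steps = 18; useful = 192; efficiency = 192/288 = 2/3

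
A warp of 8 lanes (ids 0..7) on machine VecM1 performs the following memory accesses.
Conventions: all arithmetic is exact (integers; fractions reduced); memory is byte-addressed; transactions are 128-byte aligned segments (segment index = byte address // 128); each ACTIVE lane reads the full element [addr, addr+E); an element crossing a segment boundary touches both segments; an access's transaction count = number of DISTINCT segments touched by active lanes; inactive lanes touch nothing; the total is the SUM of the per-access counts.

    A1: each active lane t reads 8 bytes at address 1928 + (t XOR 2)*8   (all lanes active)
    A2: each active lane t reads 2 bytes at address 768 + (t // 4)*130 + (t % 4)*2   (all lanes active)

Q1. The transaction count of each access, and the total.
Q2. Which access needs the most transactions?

A1: 1 transaction
A2: 2 transactions

Answer: 1,2; total 3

Answer: A2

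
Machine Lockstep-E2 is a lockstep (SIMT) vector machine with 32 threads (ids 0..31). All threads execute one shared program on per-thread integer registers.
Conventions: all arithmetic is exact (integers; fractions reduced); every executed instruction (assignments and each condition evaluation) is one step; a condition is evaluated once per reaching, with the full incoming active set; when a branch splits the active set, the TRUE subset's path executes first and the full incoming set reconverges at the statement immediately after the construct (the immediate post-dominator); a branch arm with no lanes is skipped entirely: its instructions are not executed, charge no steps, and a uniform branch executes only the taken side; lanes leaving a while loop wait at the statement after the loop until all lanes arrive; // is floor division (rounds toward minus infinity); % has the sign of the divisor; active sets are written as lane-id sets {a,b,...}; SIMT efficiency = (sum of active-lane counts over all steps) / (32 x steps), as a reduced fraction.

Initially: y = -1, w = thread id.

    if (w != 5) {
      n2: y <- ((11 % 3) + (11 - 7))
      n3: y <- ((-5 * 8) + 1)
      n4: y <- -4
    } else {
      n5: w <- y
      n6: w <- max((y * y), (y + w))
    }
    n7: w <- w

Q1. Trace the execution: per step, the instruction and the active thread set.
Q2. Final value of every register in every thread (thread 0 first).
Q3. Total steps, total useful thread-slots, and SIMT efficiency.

step 0: eval (w != 5)                {0,1,2,3,4,5,6,7,8,9,10,11,12,13,14,15,16,17,18,19,20,21,22,23,24,25,26,27,28,29,30,31}
step 1: y <- ((11 % 3) + (11 - 7))   {0,1,2,3,4,6,7,8,9,10,11,12,13,14,15,16,17,18,19,20,21,22,23,24,25,26,27,28,29,30,31}
step 2: y <- ((-5 * 8) + 1)          {0,1,2,3,4,6,7,8,9,10,11,12,13,14,15,16,17,18,19,20,21,22,23,24,25,26,27,28,29,30,31}
step 3: y <- -4                      {0,1,2,3,4,6,7,8,9,10,11,12,13,14,15,16,17,18,19,20,21,22,23,24,25,26,27,28,29,30,31}
step 4: w <- y                       {5}
step 5: w <- max((y * y), (y + w))   {5}
step 6: w <- w                       {0,1,2,3,4,5,6,7,8,9,10,11,12,13,14,15,16,17,18,19,20,21,22,23,24,25,26,27,28,29,30,31}

Answer: 7 steps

y: -4,-4,-4,-4,-4,-1,-4,-4,-4,-4,-4,-4,-4,-4,-4,-4,-4,-4,-4,-4,-4,-4,-4,-4,-4,-4,-4,-4,-4,-4,-4,-4
w: 0,1,2,3,4,1,6,7,8,9,10,11,12,13,14,15,16,17,18,19,20,21,22,23,24,25,26,27,28,29,30,31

steps = 7; useful = 159; efficiency = 159/224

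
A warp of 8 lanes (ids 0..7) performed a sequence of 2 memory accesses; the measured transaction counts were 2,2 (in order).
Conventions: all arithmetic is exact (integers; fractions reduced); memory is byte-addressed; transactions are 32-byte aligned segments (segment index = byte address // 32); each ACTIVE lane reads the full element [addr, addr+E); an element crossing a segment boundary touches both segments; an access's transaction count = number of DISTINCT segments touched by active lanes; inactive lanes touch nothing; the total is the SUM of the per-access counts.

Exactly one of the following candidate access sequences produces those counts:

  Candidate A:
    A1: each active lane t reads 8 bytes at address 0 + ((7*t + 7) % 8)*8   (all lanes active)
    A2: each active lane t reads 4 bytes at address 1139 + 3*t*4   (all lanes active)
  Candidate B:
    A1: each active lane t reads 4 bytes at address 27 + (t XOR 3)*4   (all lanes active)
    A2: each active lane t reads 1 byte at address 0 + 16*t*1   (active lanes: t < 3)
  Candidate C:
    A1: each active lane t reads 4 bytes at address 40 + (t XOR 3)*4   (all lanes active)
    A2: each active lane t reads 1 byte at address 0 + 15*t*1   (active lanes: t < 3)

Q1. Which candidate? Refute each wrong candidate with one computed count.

A: A2 gives 4 transactions, not 2
C: A2 gives 1 transaction, not 2
B: all counts match (2,2)

Answer: B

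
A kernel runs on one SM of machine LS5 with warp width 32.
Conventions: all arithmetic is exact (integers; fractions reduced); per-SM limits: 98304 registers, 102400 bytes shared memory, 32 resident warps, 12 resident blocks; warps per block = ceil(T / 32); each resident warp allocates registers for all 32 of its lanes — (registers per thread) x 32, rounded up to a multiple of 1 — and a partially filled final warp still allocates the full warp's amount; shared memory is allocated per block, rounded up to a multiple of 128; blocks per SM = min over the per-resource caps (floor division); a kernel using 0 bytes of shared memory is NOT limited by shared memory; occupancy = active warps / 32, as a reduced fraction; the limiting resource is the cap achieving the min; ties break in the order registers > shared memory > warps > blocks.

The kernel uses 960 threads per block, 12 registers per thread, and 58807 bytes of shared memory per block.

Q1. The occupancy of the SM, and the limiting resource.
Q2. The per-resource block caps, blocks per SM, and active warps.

Answer: occupancy 15/16, limited by shared memory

registers: 8 blocks
shared memory: 1 block
warps: 1 block
blocks: 12 blocks

Answer: 1 block, 30 active warps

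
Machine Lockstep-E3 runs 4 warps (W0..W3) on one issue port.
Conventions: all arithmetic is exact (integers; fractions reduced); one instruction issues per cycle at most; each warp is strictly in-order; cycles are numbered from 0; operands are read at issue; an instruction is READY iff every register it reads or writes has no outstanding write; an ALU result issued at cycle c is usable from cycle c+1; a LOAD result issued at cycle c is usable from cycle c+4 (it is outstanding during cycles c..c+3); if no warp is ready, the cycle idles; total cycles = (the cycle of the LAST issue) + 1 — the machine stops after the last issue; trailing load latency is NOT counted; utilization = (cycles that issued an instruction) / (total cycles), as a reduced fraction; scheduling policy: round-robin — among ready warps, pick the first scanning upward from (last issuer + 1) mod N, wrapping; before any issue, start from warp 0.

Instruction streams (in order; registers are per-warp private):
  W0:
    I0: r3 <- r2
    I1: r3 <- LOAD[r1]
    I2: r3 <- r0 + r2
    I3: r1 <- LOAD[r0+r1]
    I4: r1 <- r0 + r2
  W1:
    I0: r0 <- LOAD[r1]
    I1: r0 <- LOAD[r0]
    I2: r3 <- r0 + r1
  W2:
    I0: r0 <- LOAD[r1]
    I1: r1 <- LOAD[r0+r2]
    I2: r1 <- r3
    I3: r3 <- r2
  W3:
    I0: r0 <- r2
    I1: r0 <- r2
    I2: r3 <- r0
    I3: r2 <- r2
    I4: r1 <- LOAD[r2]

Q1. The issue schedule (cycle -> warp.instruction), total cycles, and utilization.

cycle 0: W0.I0
cycle 1: W1.I0
cycle 2: W2.I0
cycle 3: W3.I0
cycle 4: W0.I1
cycle 5: W1.I1
cycle 6: W2.I1
cycle 7: W3.I1
cycle 8: W0.I2
cycle 9: W1.I2
cycle 10: W2.I2
cycle 11: W3.I2
cycle 12: W0.I3
cycle 13: W2.I3
cycle 14: W3.I3
cycle 15: W3.I4
cycle 16: W0.I4

Answer: 17 cycles, utilization 1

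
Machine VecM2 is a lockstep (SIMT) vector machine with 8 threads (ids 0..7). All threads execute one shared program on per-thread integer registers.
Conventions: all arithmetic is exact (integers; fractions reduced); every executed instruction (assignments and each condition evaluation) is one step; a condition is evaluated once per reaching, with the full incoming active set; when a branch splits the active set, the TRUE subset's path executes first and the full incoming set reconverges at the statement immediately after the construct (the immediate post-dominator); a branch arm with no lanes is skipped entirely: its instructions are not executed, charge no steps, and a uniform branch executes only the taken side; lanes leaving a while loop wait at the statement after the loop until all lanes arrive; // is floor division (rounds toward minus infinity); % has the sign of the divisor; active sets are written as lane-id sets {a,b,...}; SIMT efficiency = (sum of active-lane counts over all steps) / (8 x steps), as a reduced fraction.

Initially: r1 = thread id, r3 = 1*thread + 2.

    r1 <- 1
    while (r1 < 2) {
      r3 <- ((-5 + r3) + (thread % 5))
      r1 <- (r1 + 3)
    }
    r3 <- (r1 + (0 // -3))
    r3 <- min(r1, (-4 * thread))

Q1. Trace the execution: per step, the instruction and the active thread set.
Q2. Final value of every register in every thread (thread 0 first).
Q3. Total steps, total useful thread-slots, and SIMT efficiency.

step 0: r1 <- 1                      {0,1,2,3,4,5,6,7}
step 1: eval (r1 < 2)                {0,1,2,3,4,5,6,7}
step 2: r3 <- ((-5 + r3) + (thread % 5)) {0,1,2,3,4,5,6,7}
step 3: r1 <- (r1 + 3)               {0,1,2,3,4,5,6,7}
step 4: eval (r1 < 2)                {0,1,2,3,4,5,6,7}
step 5: r3 <- (r1 + (0 // -3))       {0,1,2,3,4,5,6,7}
step 6: r3 <- min(r1, (-4 * thread)) {0,1,2,3,4,5,6,7}

Answer: 7 steps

r1: 4,4,4,4,4,4,4,4
r3: 0,-4,-8,-12,-16,-20,-24,-28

steps = 7; useful = 56; efficiency = 56/56 = 1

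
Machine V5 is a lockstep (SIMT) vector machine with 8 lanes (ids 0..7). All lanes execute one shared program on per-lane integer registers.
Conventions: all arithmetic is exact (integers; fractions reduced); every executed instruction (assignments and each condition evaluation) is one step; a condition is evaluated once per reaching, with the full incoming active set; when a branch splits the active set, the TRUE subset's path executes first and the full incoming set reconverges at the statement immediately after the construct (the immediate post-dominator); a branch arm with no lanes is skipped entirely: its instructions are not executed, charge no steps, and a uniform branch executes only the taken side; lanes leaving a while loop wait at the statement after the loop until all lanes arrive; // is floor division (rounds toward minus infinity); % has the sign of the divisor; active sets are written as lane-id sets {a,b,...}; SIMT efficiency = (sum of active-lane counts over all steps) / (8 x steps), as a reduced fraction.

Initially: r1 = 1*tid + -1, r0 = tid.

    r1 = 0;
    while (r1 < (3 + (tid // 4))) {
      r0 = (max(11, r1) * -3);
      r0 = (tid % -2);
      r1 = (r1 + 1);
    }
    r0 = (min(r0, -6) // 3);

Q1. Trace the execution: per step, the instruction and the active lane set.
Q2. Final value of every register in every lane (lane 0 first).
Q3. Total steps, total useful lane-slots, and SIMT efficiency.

step 0: r1 <- 0                      {0,1,2,3,4,5,6,7}
step 1: eval (r1 < (3 + (tid // 4))) {0,1,2,3,4,5,6,7}
step 2: r0 <- (max(11, r1) * -3)     {0,1,2,3,4,5,6,7}
step 3: r0 <- (tid % -2)             {0,1,2,3,4,5,6,7}
step 4: r1 <- (r1 + 1)               {0,1,2,3,4,5,6,7}
step 5: eval (r1 < (3 + (tid // 4))) {0,1,2,3,4,5,6,7}
step 6: r0 <- (max(11, r1) * -3)     {0,1,2,3,4,5,6,7}
step 7: r0 <- (tid % -2)             {0,1,2,3,4,5,6,7}
step 8: r1 <- (r1 + 1)               {0,1,2,3,4,5,6,7}
step 9: eval (r1 < (3 + (tid // 4))) {0,1,2,3,4,5,6,7}
step 10: r0 <- (max(11, r1) * -3)     {0,1,2,3,4,5,6,7}
step 11: r0 <- (tid % -2)             {0,1,2,3,4,5,6,7}
step 12: r1 <- (r1 + 1)               {0,1,2,3,4,5,6,7}
step 13: eval (r1 < (3 + (tid // 4))) {0,1,2,3,4,5,6,7}
step 14: r0 <- (max(11, r1) * -3)     {4,5,6,7}
step 15: r0 <- (tid % -2)             {4,5,6,7}
step 16: r1 <- (r1 + 1)               {4,5,6,7}
step 17: eval (r1 < (3 + (tid // 4))) {4,5,6,7}
step 18: r0 <- (min(r0, -6) // 3)     {0,1,2,3,4,5,6,7}

Answer: 19 steps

r1: 3,3,3,3,4,4,4,4
r0: -2,-2,-2,-2,-2,-2,-2,-2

steps = 19; useful = 136; efficiency = 136/152 = 17/19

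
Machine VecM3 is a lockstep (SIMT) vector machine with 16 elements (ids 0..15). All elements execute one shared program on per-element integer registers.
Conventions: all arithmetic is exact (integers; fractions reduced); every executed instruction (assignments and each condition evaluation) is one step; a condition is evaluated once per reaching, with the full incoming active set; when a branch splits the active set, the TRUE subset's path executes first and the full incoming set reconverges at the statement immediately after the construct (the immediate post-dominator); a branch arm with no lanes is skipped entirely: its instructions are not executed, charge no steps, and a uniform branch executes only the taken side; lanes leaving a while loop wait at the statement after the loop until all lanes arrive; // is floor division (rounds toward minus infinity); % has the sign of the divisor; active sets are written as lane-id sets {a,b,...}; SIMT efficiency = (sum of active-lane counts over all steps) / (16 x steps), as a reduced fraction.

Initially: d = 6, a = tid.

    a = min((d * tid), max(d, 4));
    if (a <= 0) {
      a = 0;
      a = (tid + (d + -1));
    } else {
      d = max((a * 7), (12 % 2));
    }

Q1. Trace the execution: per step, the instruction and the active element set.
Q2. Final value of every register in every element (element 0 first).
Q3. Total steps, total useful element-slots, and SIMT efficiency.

step 0: a <- min((d * tid), max(d, 4)) {0,1,2,3,4,5,6,7,8,9,10,11,12,13,14,15}
step 1: eval (a <= 0)                {0,1,2,3,4,5,6,7,8,9,10,11,12,13,14,15}
step 2: a <- 0                       {0}
step 3: a <- (tid + (d + -1))        {0}
step 4: d <- max((a * 7), (12 % 2))  {1,2,3,4,5,6,7,8,9,10,11,12,13,14,15}

Answer: 5 steps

d: 6,42,42,42,42,42,42,42,42,42,42,42,42,42,42,42
a: 5,6,6,6,6,6,6,6,6,6,6,6,6,6,6,6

steps = 5; useful = 49; efficiency = 49/80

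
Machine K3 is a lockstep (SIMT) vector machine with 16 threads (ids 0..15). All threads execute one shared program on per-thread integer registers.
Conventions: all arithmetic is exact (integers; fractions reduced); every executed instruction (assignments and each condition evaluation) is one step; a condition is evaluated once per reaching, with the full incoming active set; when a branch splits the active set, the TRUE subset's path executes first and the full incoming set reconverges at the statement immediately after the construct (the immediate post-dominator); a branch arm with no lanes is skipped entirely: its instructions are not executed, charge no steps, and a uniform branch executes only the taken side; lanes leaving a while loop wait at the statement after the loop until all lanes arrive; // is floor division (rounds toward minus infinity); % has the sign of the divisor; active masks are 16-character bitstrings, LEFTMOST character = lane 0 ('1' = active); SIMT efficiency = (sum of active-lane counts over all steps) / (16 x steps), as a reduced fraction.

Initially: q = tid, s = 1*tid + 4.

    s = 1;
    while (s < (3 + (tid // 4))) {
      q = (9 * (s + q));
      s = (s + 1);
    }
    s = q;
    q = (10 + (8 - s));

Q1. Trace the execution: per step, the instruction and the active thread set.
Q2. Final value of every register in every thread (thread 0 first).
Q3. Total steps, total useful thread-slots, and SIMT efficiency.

step 0: s <- 1                       1111111111111111
step 1: eval (s < (3 + (tid // 4)))  1111111111111111
step 2: q <- (9 * (s + q))           1111111111111111
step 3: s <- (s + 1)                 1111111111111111
step 4: eval (s < (3 + (tid // 4)))  1111111111111111
step 5: q <- (9 * (s + q))           1111111111111111
step 6: s <- (s + 1)                 1111111111111111
step 7: eval (s < (3 + (tid // 4)))  1111111111111111
step 8: q <- (9 * (s + q))           0000111111111111
step 9: s <- (s + 1)                 0000111111111111
step 10: eval (s < (3 + (tid // 4)))  0000111111111111
step 11: q <- (9 * (s + q))           0000000011111111
step 12: s <- (s + 1)                 0000000011111111
step 13: eval (s < (3 + (tid // 4)))  0000000011111111
step 14: q <- (9 * (s + q))           0000000000001111
step 15: s <- (s + 1)                 0000000000001111
step 16: eval (s < (3 + (tid // 4)))  0000000000001111
step 17: s <- q                       1111111111111111
step 18: q <- (10 + (8 - s))          1111111111111111

Answer: 19 steps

q: -81,-162,-243,-324,-3816,-4545,-5274,-6003,-60768,-67329,-73890,-80451,-783297,-842346,-901395,-960444
s: 99,180,261,342,3834,4563,5292,6021,60786,67347,73908,80469,783315,842364,901413,960462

steps = 19; useful = 232; efficiency = 232/304 = 29/38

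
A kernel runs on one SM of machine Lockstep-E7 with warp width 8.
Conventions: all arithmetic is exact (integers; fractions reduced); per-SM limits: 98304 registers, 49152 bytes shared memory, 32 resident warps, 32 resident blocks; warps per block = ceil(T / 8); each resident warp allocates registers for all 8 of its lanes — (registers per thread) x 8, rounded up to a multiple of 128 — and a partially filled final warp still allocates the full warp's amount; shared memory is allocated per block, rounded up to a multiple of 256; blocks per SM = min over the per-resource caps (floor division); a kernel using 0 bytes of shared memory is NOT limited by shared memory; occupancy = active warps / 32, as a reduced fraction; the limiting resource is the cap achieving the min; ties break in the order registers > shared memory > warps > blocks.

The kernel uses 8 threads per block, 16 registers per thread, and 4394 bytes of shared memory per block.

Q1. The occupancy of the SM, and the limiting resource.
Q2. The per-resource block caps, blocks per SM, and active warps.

Answer: occupancy 5/16, limited by shared memory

registers: 768 blocks
shared memory: 10 blocks
warps: 32 blocks
blocks: 32 blocks

Answer: 10 blocks, 10 active warps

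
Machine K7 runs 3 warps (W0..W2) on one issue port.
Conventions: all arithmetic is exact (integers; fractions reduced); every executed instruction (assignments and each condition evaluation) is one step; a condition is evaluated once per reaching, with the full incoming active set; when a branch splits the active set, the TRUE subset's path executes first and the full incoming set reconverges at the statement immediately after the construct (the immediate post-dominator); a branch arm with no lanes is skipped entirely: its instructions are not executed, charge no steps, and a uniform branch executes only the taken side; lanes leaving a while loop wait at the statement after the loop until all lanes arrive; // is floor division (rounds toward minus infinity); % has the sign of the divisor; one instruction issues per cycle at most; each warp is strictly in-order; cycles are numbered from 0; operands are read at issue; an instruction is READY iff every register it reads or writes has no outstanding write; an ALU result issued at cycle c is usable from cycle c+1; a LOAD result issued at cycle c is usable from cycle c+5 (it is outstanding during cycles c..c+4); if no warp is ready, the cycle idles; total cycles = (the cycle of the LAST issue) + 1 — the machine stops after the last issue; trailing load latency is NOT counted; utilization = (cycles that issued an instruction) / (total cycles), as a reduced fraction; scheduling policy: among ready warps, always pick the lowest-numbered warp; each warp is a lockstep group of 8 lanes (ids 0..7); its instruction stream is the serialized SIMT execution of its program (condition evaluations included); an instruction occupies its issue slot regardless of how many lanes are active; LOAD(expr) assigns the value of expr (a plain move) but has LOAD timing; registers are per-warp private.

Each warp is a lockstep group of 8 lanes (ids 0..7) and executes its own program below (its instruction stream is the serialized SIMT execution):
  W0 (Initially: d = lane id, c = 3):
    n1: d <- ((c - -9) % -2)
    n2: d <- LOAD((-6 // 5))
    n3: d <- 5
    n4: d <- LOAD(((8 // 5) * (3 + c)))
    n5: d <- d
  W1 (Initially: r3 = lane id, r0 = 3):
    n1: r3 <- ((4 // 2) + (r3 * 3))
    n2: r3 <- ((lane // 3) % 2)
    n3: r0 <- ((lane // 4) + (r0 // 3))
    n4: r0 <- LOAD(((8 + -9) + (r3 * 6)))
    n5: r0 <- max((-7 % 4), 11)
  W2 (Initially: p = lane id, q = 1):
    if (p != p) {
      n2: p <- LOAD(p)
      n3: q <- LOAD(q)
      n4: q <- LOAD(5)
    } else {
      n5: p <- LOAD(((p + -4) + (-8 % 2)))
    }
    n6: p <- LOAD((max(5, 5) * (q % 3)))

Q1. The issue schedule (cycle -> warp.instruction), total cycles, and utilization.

cycle 0: W0.I0
cycle 1: W0.I1
cycle 2: W1.I0
cycle 3: W1.I1
cycle 4: W1.I2
cycle 5: W1.I3
cycle 6: W0.I2
cycle 7: W0.I3
cycle 8: W2.I0
cycle 9: W2.I1
cycle 10: W1.I4
cycle 11: idle
cycle 12: W0.I4
cycle 13: idle
cycle 14: W2.I2

Answer: 15 cycles, utilization 13/15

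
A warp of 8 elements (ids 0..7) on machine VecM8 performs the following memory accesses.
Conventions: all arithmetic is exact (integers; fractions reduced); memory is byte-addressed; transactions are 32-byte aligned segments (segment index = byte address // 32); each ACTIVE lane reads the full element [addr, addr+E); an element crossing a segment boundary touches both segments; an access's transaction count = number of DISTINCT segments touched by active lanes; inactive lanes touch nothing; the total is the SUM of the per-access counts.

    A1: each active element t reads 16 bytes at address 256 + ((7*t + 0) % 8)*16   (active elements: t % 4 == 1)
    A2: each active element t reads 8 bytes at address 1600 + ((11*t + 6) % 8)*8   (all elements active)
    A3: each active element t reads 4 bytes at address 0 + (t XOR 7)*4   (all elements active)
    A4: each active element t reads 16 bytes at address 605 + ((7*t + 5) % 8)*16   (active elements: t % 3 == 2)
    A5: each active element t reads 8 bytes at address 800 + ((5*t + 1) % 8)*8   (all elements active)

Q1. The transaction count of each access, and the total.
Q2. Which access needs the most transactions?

A1: 2 transactions
A2: 2 transactions
A3: 1 transaction
A4: 3 transactions
A5: 2 transactions

Answer: 2,2,1,3,2; total 10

Answer: A4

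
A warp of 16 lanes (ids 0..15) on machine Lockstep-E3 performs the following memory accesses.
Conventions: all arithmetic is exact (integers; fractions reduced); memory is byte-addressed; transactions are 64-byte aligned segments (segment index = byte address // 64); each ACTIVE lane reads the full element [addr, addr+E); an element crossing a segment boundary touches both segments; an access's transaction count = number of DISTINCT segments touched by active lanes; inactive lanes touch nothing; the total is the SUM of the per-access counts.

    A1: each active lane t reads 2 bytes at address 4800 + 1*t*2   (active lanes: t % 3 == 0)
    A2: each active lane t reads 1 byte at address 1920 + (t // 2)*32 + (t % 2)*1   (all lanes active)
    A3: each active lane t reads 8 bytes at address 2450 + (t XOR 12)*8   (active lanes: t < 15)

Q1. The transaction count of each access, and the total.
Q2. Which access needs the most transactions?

A1: 1 transaction
A2: 4 transactions
A3: 3 transactions

Answer: 1,4,3; total 8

Answer: A2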